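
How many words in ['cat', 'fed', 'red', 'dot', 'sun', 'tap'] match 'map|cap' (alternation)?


Alternation 'map|cap' matches either 'map' or 'cap'.
Checking each word:
  'cat' -> no
  'fed' -> no
  'red' -> no
  'dot' -> no
  'sun' -> no
  'tap' -> no
Matches: []
Count: 0

0


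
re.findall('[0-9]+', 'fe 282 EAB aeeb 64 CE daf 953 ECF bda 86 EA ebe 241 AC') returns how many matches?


Pattern '[0-9]+' finds one or more digits.
Text: 'fe 282 EAB aeeb 64 CE daf 953 ECF bda 86 EA ebe 241 AC'
Scanning for matches:
  Match 1: '282'
  Match 2: '64'
  Match 3: '953'
  Match 4: '86'
  Match 5: '241'
Total matches: 5

5


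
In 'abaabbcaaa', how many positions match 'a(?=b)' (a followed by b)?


Lookahead 'a(?=b)' matches 'a' only when followed by 'b'.
String: 'abaabbcaaa'
Checking each position where char is 'a':
  pos 0: 'a' -> MATCH (next='b')
  pos 2: 'a' -> no (next='a')
  pos 3: 'a' -> MATCH (next='b')
  pos 7: 'a' -> no (next='a')
  pos 8: 'a' -> no (next='a')
Matching positions: [0, 3]
Count: 2

2


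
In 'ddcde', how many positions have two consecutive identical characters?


Looking for consecutive identical characters in 'ddcde':
  pos 0-1: 'd' vs 'd' -> MATCH ('dd')
  pos 1-2: 'd' vs 'c' -> different
  pos 2-3: 'c' vs 'd' -> different
  pos 3-4: 'd' vs 'e' -> different
Consecutive identical pairs: ['dd']
Count: 1

1


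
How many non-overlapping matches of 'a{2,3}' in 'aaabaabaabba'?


Pattern 'a{2,3}' matches between 2 and 3 consecutive a's (greedy).
String: 'aaabaabaabba'
Finding runs of a's and applying greedy matching:
  Run at pos 0: 'aaa' (length 3)
  Run at pos 4: 'aa' (length 2)
  Run at pos 7: 'aa' (length 2)
  Run at pos 11: 'a' (length 1)
Matches: ['aaa', 'aa', 'aa']
Count: 3

3


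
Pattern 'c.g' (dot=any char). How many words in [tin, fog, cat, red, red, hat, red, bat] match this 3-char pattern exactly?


Pattern 'c.g' means: starts with 'c', any single char, ends with 'g'.
Checking each word (must be exactly 3 chars):
  'tin' (len=3): no
  'fog' (len=3): no
  'cat' (len=3): no
  'red' (len=3): no
  'red' (len=3): no
  'hat' (len=3): no
  'red' (len=3): no
  'bat' (len=3): no
Matching words: []
Total: 0

0


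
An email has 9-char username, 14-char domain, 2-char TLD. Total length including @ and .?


An email address has format: username@domain.tld
Username length: 9
'@' character: 1
Domain length: 14
'.' character: 1
TLD length: 2
Total = 9 + 1 + 14 + 1 + 2 = 27

27


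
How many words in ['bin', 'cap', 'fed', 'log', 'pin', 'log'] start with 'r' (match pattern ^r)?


Pattern ^r anchors to start of word. Check which words begin with 'r':
  'bin' -> no
  'cap' -> no
  'fed' -> no
  'log' -> no
  'pin' -> no
  'log' -> no
Matching words: []
Count: 0

0


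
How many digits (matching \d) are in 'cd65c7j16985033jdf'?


\d matches any digit 0-9.
Scanning 'cd65c7j16985033jdf':
  pos 2: '6' -> DIGIT
  pos 3: '5' -> DIGIT
  pos 5: '7' -> DIGIT
  pos 7: '1' -> DIGIT
  pos 8: '6' -> DIGIT
  pos 9: '9' -> DIGIT
  pos 10: '8' -> DIGIT
  pos 11: '5' -> DIGIT
  pos 12: '0' -> DIGIT
  pos 13: '3' -> DIGIT
  pos 14: '3' -> DIGIT
Digits found: ['6', '5', '7', '1', '6', '9', '8', '5', '0', '3', '3']
Total: 11

11


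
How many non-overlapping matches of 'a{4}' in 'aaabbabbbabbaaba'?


Pattern 'a{4}' matches exactly 4 consecutive a's (greedy, non-overlapping).
String: 'aaabbabbbabbaaba'
Scanning for runs of a's:
  Run at pos 0: 'aaa' (length 3) -> 0 match(es)
  Run at pos 5: 'a' (length 1) -> 0 match(es)
  Run at pos 9: 'a' (length 1) -> 0 match(es)
  Run at pos 12: 'aa' (length 2) -> 0 match(es)
  Run at pos 15: 'a' (length 1) -> 0 match(es)
Matches found: []
Total: 0

0


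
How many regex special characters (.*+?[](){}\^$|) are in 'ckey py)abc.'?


Regex special characters are: . * + ? [ ] ( ) { } \ ^ $ |
Scanning 'ckey py)abc.':
  pos 7: ')' -> SPECIAL
  pos 11: '.' -> SPECIAL
Special chars found: [')', '.']
Total: 2

2


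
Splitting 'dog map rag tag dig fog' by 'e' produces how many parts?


Splitting by 'e' breaks the string at each occurrence of the separator.
Text: 'dog map rag tag dig fog'
Parts after split:
  Part 1: 'dog map rag tag dig fog'
Total parts: 1

1


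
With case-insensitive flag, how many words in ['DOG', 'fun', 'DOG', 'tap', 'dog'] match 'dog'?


Case-insensitive matching: compare each word's lowercase form to 'dog'.
  'DOG' -> lower='dog' -> MATCH
  'fun' -> lower='fun' -> no
  'DOG' -> lower='dog' -> MATCH
  'tap' -> lower='tap' -> no
  'dog' -> lower='dog' -> MATCH
Matches: ['DOG', 'DOG', 'dog']
Count: 3

3


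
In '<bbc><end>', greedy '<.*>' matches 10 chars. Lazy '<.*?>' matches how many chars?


Greedy '<.*>' tries to match as MUCH as possible.
Lazy '<.*?>' tries to match as LITTLE as possible.

String: '<bbc><end>'
Greedy '<.*>' starts at first '<' and extends to the LAST '>': '<bbc><end>' (10 chars)
Lazy '<.*?>' starts at first '<' and stops at the FIRST '>': '<bbc>' (5 chars)

5


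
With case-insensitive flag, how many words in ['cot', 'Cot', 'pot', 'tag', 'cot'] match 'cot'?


Case-insensitive matching: compare each word's lowercase form to 'cot'.
  'cot' -> lower='cot' -> MATCH
  'Cot' -> lower='cot' -> MATCH
  'pot' -> lower='pot' -> no
  'tag' -> lower='tag' -> no
  'cot' -> lower='cot' -> MATCH
Matches: ['cot', 'Cot', 'cot']
Count: 3

3


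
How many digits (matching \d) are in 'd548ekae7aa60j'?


\d matches any digit 0-9.
Scanning 'd548ekae7aa60j':
  pos 1: '5' -> DIGIT
  pos 2: '4' -> DIGIT
  pos 3: '8' -> DIGIT
  pos 8: '7' -> DIGIT
  pos 11: '6' -> DIGIT
  pos 12: '0' -> DIGIT
Digits found: ['5', '4', '8', '7', '6', '0']
Total: 6

6


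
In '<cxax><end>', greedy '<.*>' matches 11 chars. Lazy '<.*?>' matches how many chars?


Greedy '<.*>' tries to match as MUCH as possible.
Lazy '<.*?>' tries to match as LITTLE as possible.

String: '<cxax><end>'
Greedy '<.*>' starts at first '<' and extends to the LAST '>': '<cxax><end>' (11 chars)
Lazy '<.*?>' starts at first '<' and stops at the FIRST '>': '<cxax>' (6 chars)

6


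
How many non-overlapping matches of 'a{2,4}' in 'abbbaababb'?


Pattern 'a{2,4}' matches between 2 and 4 consecutive a's (greedy).
String: 'abbbaababb'
Finding runs of a's and applying greedy matching:
  Run at pos 0: 'a' (length 1)
  Run at pos 4: 'aa' (length 2)
  Run at pos 7: 'a' (length 1)
Matches: ['aa']
Count: 1

1


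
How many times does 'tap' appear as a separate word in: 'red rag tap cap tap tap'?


Scanning each word for exact match 'tap':
  Word 1: 'red' -> no
  Word 2: 'rag' -> no
  Word 3: 'tap' -> MATCH
  Word 4: 'cap' -> no
  Word 5: 'tap' -> MATCH
  Word 6: 'tap' -> MATCH
Total matches: 3

3


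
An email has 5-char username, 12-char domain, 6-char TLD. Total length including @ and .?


An email address has format: username@domain.tld
Username length: 5
'@' character: 1
Domain length: 12
'.' character: 1
TLD length: 6
Total = 5 + 1 + 12 + 1 + 6 = 25

25


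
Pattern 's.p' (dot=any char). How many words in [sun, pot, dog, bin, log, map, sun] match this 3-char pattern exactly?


Pattern 's.p' means: starts with 's', any single char, ends with 'p'.
Checking each word (must be exactly 3 chars):
  'sun' (len=3): no
  'pot' (len=3): no
  'dog' (len=3): no
  'bin' (len=3): no
  'log' (len=3): no
  'map' (len=3): no
  'sun' (len=3): no
Matching words: []
Total: 0

0


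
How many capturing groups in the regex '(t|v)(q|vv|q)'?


To count capturing groups, count each '(' that starts a group.
Pattern: '(t|v)(q|vv|q)'
Walking through the pattern:
  Position 0: '(' -> group #1
  Position 5: '(' -> group #2
Total capturing groups: 2

2


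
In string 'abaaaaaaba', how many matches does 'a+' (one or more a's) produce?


Pattern 'a+' matches one or more consecutive a's.
String: 'abaaaaaaba'
Scanning for runs of a:
  Match 1: 'a' (length 1)
  Match 2: 'aaaaaa' (length 6)
  Match 3: 'a' (length 1)
Total matches: 3

3


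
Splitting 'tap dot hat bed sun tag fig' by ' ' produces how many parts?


Splitting by ' ' breaks the string at each occurrence of the separator.
Text: 'tap dot hat bed sun tag fig'
Parts after split:
  Part 1: 'tap'
  Part 2: 'dot'
  Part 3: 'hat'
  Part 4: 'bed'
  Part 5: 'sun'
  Part 6: 'tag'
  Part 7: 'fig'
Total parts: 7

7


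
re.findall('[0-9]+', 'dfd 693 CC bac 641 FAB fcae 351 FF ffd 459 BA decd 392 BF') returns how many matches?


Pattern '[0-9]+' finds one or more digits.
Text: 'dfd 693 CC bac 641 FAB fcae 351 FF ffd 459 BA decd 392 BF'
Scanning for matches:
  Match 1: '693'
  Match 2: '641'
  Match 3: '351'
  Match 4: '459'
  Match 5: '392'
Total matches: 5

5


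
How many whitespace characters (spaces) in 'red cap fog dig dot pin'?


\s matches whitespace characters (spaces, tabs, etc.).
Text: 'red cap fog dig dot pin'
This text has 6 words separated by spaces.
Number of spaces = number of words - 1 = 6 - 1 = 5

5


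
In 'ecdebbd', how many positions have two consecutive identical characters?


Looking for consecutive identical characters in 'ecdebbd':
  pos 0-1: 'e' vs 'c' -> different
  pos 1-2: 'c' vs 'd' -> different
  pos 2-3: 'd' vs 'e' -> different
  pos 3-4: 'e' vs 'b' -> different
  pos 4-5: 'b' vs 'b' -> MATCH ('bb')
  pos 5-6: 'b' vs 'd' -> different
Consecutive identical pairs: ['bb']
Count: 1

1


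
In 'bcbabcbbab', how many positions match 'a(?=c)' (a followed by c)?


Lookahead 'a(?=c)' matches 'a' only when followed by 'c'.
String: 'bcbabcbbab'
Checking each position where char is 'a':
  pos 3: 'a' -> no (next='b')
  pos 8: 'a' -> no (next='b')
Matching positions: []
Count: 0

0


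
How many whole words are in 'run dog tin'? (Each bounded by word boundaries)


Word boundaries (\b) mark the start/end of each word.
Text: 'run dog tin'
Splitting by whitespace:
  Word 1: 'run'
  Word 2: 'dog'
  Word 3: 'tin'
Total whole words: 3

3


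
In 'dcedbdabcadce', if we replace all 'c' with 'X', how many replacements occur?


re.sub('c', 'X', text) replaces every occurrence of 'c' with 'X'.
Text: 'dcedbdabcadce'
Scanning for 'c':
  pos 1: 'c' -> replacement #1
  pos 8: 'c' -> replacement #2
  pos 11: 'c' -> replacement #3
Total replacements: 3

3


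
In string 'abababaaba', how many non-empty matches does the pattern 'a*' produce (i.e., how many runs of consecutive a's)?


Pattern 'a*' matches zero or more a's. We want non-empty runs of consecutive a's.
String: 'abababaaba'
Walking through the string to find runs of a's:
  Run 1: positions 0-0 -> 'a'
  Run 2: positions 2-2 -> 'a'
  Run 3: positions 4-4 -> 'a'
  Run 4: positions 6-7 -> 'aa'
  Run 5: positions 9-9 -> 'a'
Non-empty runs found: ['a', 'a', 'a', 'aa', 'a']
Count: 5

5


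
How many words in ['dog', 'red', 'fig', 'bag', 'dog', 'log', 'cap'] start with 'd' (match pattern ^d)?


Pattern ^d anchors to start of word. Check which words begin with 'd':
  'dog' -> MATCH (starts with 'd')
  'red' -> no
  'fig' -> no
  'bag' -> no
  'dog' -> MATCH (starts with 'd')
  'log' -> no
  'cap' -> no
Matching words: ['dog', 'dog']
Count: 2

2


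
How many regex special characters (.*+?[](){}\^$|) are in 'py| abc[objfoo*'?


Regex special characters are: . * + ? [ ] ( ) { } \ ^ $ |
Scanning 'py| abc[objfoo*':
  pos 2: '|' -> SPECIAL
  pos 7: '[' -> SPECIAL
  pos 14: '*' -> SPECIAL
Special chars found: ['|', '[', '*']
Total: 3

3


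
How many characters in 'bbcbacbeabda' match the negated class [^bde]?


Negated class [^bde] matches any char NOT in {b, d, e}
Scanning 'bbcbacbeabda':
  pos 0: 'b' -> no (excluded)
  pos 1: 'b' -> no (excluded)
  pos 2: 'c' -> MATCH
  pos 3: 'b' -> no (excluded)
  pos 4: 'a' -> MATCH
  pos 5: 'c' -> MATCH
  pos 6: 'b' -> no (excluded)
  pos 7: 'e' -> no (excluded)
  pos 8: 'a' -> MATCH
  pos 9: 'b' -> no (excluded)
  pos 10: 'd' -> no (excluded)
  pos 11: 'a' -> MATCH
Total matches: 5

5


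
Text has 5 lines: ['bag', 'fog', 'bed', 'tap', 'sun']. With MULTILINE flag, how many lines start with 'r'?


With MULTILINE flag, ^ matches the start of each line.
Lines: ['bag', 'fog', 'bed', 'tap', 'sun']
Checking which lines start with 'r':
  Line 1: 'bag' -> no
  Line 2: 'fog' -> no
  Line 3: 'bed' -> no
  Line 4: 'tap' -> no
  Line 5: 'sun' -> no
Matching lines: []
Count: 0

0


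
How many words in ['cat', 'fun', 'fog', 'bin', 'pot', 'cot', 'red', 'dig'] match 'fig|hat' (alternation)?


Alternation 'fig|hat' matches either 'fig' or 'hat'.
Checking each word:
  'cat' -> no
  'fun' -> no
  'fog' -> no
  'bin' -> no
  'pot' -> no
  'cot' -> no
  'red' -> no
  'dig' -> no
Matches: []
Count: 0

0


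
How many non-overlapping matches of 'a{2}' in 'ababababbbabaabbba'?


Pattern 'a{2}' matches exactly 2 consecutive a's (greedy, non-overlapping).
String: 'ababababbbabaabbba'
Scanning for runs of a's:
  Run at pos 0: 'a' (length 1) -> 0 match(es)
  Run at pos 2: 'a' (length 1) -> 0 match(es)
  Run at pos 4: 'a' (length 1) -> 0 match(es)
  Run at pos 6: 'a' (length 1) -> 0 match(es)
  Run at pos 10: 'a' (length 1) -> 0 match(es)
  Run at pos 12: 'aa' (length 2) -> 1 match(es)
  Run at pos 17: 'a' (length 1) -> 0 match(es)
Matches found: ['aa']
Total: 1

1


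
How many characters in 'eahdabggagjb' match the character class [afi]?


Character class [afi] matches any of: {a, f, i}
Scanning string 'eahdabggagjb' character by character:
  pos 0: 'e' -> no
  pos 1: 'a' -> MATCH
  pos 2: 'h' -> no
  pos 3: 'd' -> no
  pos 4: 'a' -> MATCH
  pos 5: 'b' -> no
  pos 6: 'g' -> no
  pos 7: 'g' -> no
  pos 8: 'a' -> MATCH
  pos 9: 'g' -> no
  pos 10: 'j' -> no
  pos 11: 'b' -> no
Total matches: 3

3


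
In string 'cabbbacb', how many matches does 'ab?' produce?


Pattern 'ab?' matches 'a' optionally followed by 'b'.
String: 'cabbbacb'
Scanning left to right for 'a' then checking next char:
  Match 1: 'ab' (a followed by b)
  Match 2: 'a' (a not followed by b)
Total matches: 2

2


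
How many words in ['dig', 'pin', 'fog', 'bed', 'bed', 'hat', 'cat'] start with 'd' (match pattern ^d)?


Pattern ^d anchors to start of word. Check which words begin with 'd':
  'dig' -> MATCH (starts with 'd')
  'pin' -> no
  'fog' -> no
  'bed' -> no
  'bed' -> no
  'hat' -> no
  'cat' -> no
Matching words: ['dig']
Count: 1

1


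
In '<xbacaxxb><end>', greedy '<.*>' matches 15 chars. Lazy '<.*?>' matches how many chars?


Greedy '<.*>' tries to match as MUCH as possible.
Lazy '<.*?>' tries to match as LITTLE as possible.

String: '<xbacaxxb><end>'
Greedy '<.*>' starts at first '<' and extends to the LAST '>': '<xbacaxxb><end>' (15 chars)
Lazy '<.*?>' starts at first '<' and stops at the FIRST '>': '<xbacaxxb>' (10 chars)

10


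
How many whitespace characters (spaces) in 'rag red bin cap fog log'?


\s matches whitespace characters (spaces, tabs, etc.).
Text: 'rag red bin cap fog log'
This text has 6 words separated by spaces.
Number of spaces = number of words - 1 = 6 - 1 = 5

5


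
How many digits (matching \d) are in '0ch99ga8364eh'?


\d matches any digit 0-9.
Scanning '0ch99ga8364eh':
  pos 0: '0' -> DIGIT
  pos 3: '9' -> DIGIT
  pos 4: '9' -> DIGIT
  pos 7: '8' -> DIGIT
  pos 8: '3' -> DIGIT
  pos 9: '6' -> DIGIT
  pos 10: '4' -> DIGIT
Digits found: ['0', '9', '9', '8', '3', '6', '4']
Total: 7

7


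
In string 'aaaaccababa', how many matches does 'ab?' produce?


Pattern 'ab?' matches 'a' optionally followed by 'b'.
String: 'aaaaccababa'
Scanning left to right for 'a' then checking next char:
  Match 1: 'a' (a not followed by b)
  Match 2: 'a' (a not followed by b)
  Match 3: 'a' (a not followed by b)
  Match 4: 'a' (a not followed by b)
  Match 5: 'ab' (a followed by b)
  Match 6: 'ab' (a followed by b)
  Match 7: 'a' (a not followed by b)
Total matches: 7

7


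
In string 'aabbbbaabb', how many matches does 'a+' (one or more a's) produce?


Pattern 'a+' matches one or more consecutive a's.
String: 'aabbbbaabb'
Scanning for runs of a:
  Match 1: 'aa' (length 2)
  Match 2: 'aa' (length 2)
Total matches: 2

2


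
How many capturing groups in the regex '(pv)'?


To count capturing groups, count each '(' that starts a group.
Pattern: '(pv)'
Walking through the pattern:
  Position 0: '(' -> group #1
Total capturing groups: 1

1


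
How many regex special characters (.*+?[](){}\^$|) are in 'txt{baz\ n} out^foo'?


Regex special characters are: . * + ? [ ] ( ) { } \ ^ $ |
Scanning 'txt{baz\ n} out^foo':
  pos 3: '{' -> SPECIAL
  pos 7: '\' -> SPECIAL
  pos 10: '}' -> SPECIAL
  pos 15: '^' -> SPECIAL
Special chars found: ['{', '\\', '}', '^']
Total: 4

4


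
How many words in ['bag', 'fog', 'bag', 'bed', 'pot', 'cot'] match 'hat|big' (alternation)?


Alternation 'hat|big' matches either 'hat' or 'big'.
Checking each word:
  'bag' -> no
  'fog' -> no
  'bag' -> no
  'bed' -> no
  'pot' -> no
  'cot' -> no
Matches: []
Count: 0

0


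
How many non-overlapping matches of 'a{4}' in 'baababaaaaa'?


Pattern 'a{4}' matches exactly 4 consecutive a's (greedy, non-overlapping).
String: 'baababaaaaa'
Scanning for runs of a's:
  Run at pos 1: 'aa' (length 2) -> 0 match(es)
  Run at pos 4: 'a' (length 1) -> 0 match(es)
  Run at pos 6: 'aaaaa' (length 5) -> 1 match(es)
Matches found: ['aaaa']
Total: 1

1


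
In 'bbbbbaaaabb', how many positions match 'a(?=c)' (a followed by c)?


Lookahead 'a(?=c)' matches 'a' only when followed by 'c'.
String: 'bbbbbaaaabb'
Checking each position where char is 'a':
  pos 5: 'a' -> no (next='a')
  pos 6: 'a' -> no (next='a')
  pos 7: 'a' -> no (next='a')
  pos 8: 'a' -> no (next='b')
Matching positions: []
Count: 0

0


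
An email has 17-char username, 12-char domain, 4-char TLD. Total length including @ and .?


An email address has format: username@domain.tld
Username length: 17
'@' character: 1
Domain length: 12
'.' character: 1
TLD length: 4
Total = 17 + 1 + 12 + 1 + 4 = 35

35


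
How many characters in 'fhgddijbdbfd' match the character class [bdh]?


Character class [bdh] matches any of: {b, d, h}
Scanning string 'fhgddijbdbfd' character by character:
  pos 0: 'f' -> no
  pos 1: 'h' -> MATCH
  pos 2: 'g' -> no
  pos 3: 'd' -> MATCH
  pos 4: 'd' -> MATCH
  pos 5: 'i' -> no
  pos 6: 'j' -> no
  pos 7: 'b' -> MATCH
  pos 8: 'd' -> MATCH
  pos 9: 'b' -> MATCH
  pos 10: 'f' -> no
  pos 11: 'd' -> MATCH
Total matches: 7

7


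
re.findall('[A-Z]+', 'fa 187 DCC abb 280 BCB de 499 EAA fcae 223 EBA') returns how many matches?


Pattern '[A-Z]+' finds one or more uppercase letters.
Text: 'fa 187 DCC abb 280 BCB de 499 EAA fcae 223 EBA'
Scanning for matches:
  Match 1: 'DCC'
  Match 2: 'BCB'
  Match 3: 'EAA'
  Match 4: 'EBA'
Total matches: 4

4


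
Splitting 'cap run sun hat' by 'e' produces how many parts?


Splitting by 'e' breaks the string at each occurrence of the separator.
Text: 'cap run sun hat'
Parts after split:
  Part 1: 'cap run sun hat'
Total parts: 1

1


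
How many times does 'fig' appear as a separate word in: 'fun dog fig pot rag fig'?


Scanning each word for exact match 'fig':
  Word 1: 'fun' -> no
  Word 2: 'dog' -> no
  Word 3: 'fig' -> MATCH
  Word 4: 'pot' -> no
  Word 5: 'rag' -> no
  Word 6: 'fig' -> MATCH
Total matches: 2

2


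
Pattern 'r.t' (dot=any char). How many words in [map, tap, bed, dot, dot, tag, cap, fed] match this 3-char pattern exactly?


Pattern 'r.t' means: starts with 'r', any single char, ends with 't'.
Checking each word (must be exactly 3 chars):
  'map' (len=3): no
  'tap' (len=3): no
  'bed' (len=3): no
  'dot' (len=3): no
  'dot' (len=3): no
  'tag' (len=3): no
  'cap' (len=3): no
  'fed' (len=3): no
Matching words: []
Total: 0

0


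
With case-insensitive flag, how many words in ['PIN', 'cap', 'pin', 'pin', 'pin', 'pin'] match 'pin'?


Case-insensitive matching: compare each word's lowercase form to 'pin'.
  'PIN' -> lower='pin' -> MATCH
  'cap' -> lower='cap' -> no
  'pin' -> lower='pin' -> MATCH
  'pin' -> lower='pin' -> MATCH
  'pin' -> lower='pin' -> MATCH
  'pin' -> lower='pin' -> MATCH
Matches: ['PIN', 'pin', 'pin', 'pin', 'pin']
Count: 5

5


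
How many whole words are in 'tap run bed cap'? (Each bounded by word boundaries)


Word boundaries (\b) mark the start/end of each word.
Text: 'tap run bed cap'
Splitting by whitespace:
  Word 1: 'tap'
  Word 2: 'run'
  Word 3: 'bed'
  Word 4: 'cap'
Total whole words: 4

4


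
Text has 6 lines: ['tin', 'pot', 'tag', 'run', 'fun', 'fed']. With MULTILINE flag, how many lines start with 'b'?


With MULTILINE flag, ^ matches the start of each line.
Lines: ['tin', 'pot', 'tag', 'run', 'fun', 'fed']
Checking which lines start with 'b':
  Line 1: 'tin' -> no
  Line 2: 'pot' -> no
  Line 3: 'tag' -> no
  Line 4: 'run' -> no
  Line 5: 'fun' -> no
  Line 6: 'fed' -> no
Matching lines: []
Count: 0

0


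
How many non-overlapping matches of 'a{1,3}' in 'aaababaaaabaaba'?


Pattern 'a{1,3}' matches between 1 and 3 consecutive a's (greedy).
String: 'aaababaaaabaaba'
Finding runs of a's and applying greedy matching:
  Run at pos 0: 'aaa' (length 3)
  Run at pos 4: 'a' (length 1)
  Run at pos 6: 'aaaa' (length 4)
  Run at pos 11: 'aa' (length 2)
  Run at pos 14: 'a' (length 1)
Matches: ['aaa', 'a', 'aaa', 'a', 'aa', 'a']
Count: 6

6


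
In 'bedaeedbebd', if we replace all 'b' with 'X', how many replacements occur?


re.sub('b', 'X', text) replaces every occurrence of 'b' with 'X'.
Text: 'bedaeedbebd'
Scanning for 'b':
  pos 0: 'b' -> replacement #1
  pos 7: 'b' -> replacement #2
  pos 9: 'b' -> replacement #3
Total replacements: 3

3


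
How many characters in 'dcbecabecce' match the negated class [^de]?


Negated class [^de] matches any char NOT in {d, e}
Scanning 'dcbecabecce':
  pos 0: 'd' -> no (excluded)
  pos 1: 'c' -> MATCH
  pos 2: 'b' -> MATCH
  pos 3: 'e' -> no (excluded)
  pos 4: 'c' -> MATCH
  pos 5: 'a' -> MATCH
  pos 6: 'b' -> MATCH
  pos 7: 'e' -> no (excluded)
  pos 8: 'c' -> MATCH
  pos 9: 'c' -> MATCH
  pos 10: 'e' -> no (excluded)
Total matches: 7

7


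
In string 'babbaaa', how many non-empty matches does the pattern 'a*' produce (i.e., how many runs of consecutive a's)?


Pattern 'a*' matches zero or more a's. We want non-empty runs of consecutive a's.
String: 'babbaaa'
Walking through the string to find runs of a's:
  Run 1: positions 1-1 -> 'a'
  Run 2: positions 4-6 -> 'aaa'
Non-empty runs found: ['a', 'aaa']
Count: 2

2


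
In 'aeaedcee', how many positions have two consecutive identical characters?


Looking for consecutive identical characters in 'aeaedcee':
  pos 0-1: 'a' vs 'e' -> different
  pos 1-2: 'e' vs 'a' -> different
  pos 2-3: 'a' vs 'e' -> different
  pos 3-4: 'e' vs 'd' -> different
  pos 4-5: 'd' vs 'c' -> different
  pos 5-6: 'c' vs 'e' -> different
  pos 6-7: 'e' vs 'e' -> MATCH ('ee')
Consecutive identical pairs: ['ee']
Count: 1

1


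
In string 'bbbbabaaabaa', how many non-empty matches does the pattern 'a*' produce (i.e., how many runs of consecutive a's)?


Pattern 'a*' matches zero or more a's. We want non-empty runs of consecutive a's.
String: 'bbbbabaaabaa'
Walking through the string to find runs of a's:
  Run 1: positions 4-4 -> 'a'
  Run 2: positions 6-8 -> 'aaa'
  Run 3: positions 10-11 -> 'aa'
Non-empty runs found: ['a', 'aaa', 'aa']
Count: 3

3


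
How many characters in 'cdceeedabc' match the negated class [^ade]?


Negated class [^ade] matches any char NOT in {a, d, e}
Scanning 'cdceeedabc':
  pos 0: 'c' -> MATCH
  pos 1: 'd' -> no (excluded)
  pos 2: 'c' -> MATCH
  pos 3: 'e' -> no (excluded)
  pos 4: 'e' -> no (excluded)
  pos 5: 'e' -> no (excluded)
  pos 6: 'd' -> no (excluded)
  pos 7: 'a' -> no (excluded)
  pos 8: 'b' -> MATCH
  pos 9: 'c' -> MATCH
Total matches: 4

4


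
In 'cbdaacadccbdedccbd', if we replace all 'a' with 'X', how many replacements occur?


re.sub('a', 'X', text) replaces every occurrence of 'a' with 'X'.
Text: 'cbdaacadccbdedccbd'
Scanning for 'a':
  pos 3: 'a' -> replacement #1
  pos 4: 'a' -> replacement #2
  pos 6: 'a' -> replacement #3
Total replacements: 3

3


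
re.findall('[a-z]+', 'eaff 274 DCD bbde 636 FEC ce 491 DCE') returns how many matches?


Pattern '[a-z]+' finds one or more lowercase letters.
Text: 'eaff 274 DCD bbde 636 FEC ce 491 DCE'
Scanning for matches:
  Match 1: 'eaff'
  Match 2: 'bbde'
  Match 3: 'ce'
Total matches: 3

3


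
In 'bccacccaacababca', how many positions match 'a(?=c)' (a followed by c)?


Lookahead 'a(?=c)' matches 'a' only when followed by 'c'.
String: 'bccacccaacababca'
Checking each position where char is 'a':
  pos 3: 'a' -> MATCH (next='c')
  pos 7: 'a' -> no (next='a')
  pos 8: 'a' -> MATCH (next='c')
  pos 10: 'a' -> no (next='b')
  pos 12: 'a' -> no (next='b')
Matching positions: [3, 8]
Count: 2

2


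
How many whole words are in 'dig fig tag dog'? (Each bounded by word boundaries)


Word boundaries (\b) mark the start/end of each word.
Text: 'dig fig tag dog'
Splitting by whitespace:
  Word 1: 'dig'
  Word 2: 'fig'
  Word 3: 'tag'
  Word 4: 'dog'
Total whole words: 4

4


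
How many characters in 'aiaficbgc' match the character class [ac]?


Character class [ac] matches any of: {a, c}
Scanning string 'aiaficbgc' character by character:
  pos 0: 'a' -> MATCH
  pos 1: 'i' -> no
  pos 2: 'a' -> MATCH
  pos 3: 'f' -> no
  pos 4: 'i' -> no
  pos 5: 'c' -> MATCH
  pos 6: 'b' -> no
  pos 7: 'g' -> no
  pos 8: 'c' -> MATCH
Total matches: 4

4


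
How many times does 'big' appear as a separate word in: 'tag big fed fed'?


Scanning each word for exact match 'big':
  Word 1: 'tag' -> no
  Word 2: 'big' -> MATCH
  Word 3: 'fed' -> no
  Word 4: 'fed' -> no
Total matches: 1

1


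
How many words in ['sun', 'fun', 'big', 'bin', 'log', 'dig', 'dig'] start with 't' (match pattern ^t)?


Pattern ^t anchors to start of word. Check which words begin with 't':
  'sun' -> no
  'fun' -> no
  'big' -> no
  'bin' -> no
  'log' -> no
  'dig' -> no
  'dig' -> no
Matching words: []
Count: 0

0


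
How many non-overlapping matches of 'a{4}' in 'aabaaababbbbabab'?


Pattern 'a{4}' matches exactly 4 consecutive a's (greedy, non-overlapping).
String: 'aabaaababbbbabab'
Scanning for runs of a's:
  Run at pos 0: 'aa' (length 2) -> 0 match(es)
  Run at pos 3: 'aaa' (length 3) -> 0 match(es)
  Run at pos 7: 'a' (length 1) -> 0 match(es)
  Run at pos 12: 'a' (length 1) -> 0 match(es)
  Run at pos 14: 'a' (length 1) -> 0 match(es)
Matches found: []
Total: 0

0


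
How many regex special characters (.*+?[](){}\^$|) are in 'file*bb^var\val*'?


Regex special characters are: . * + ? [ ] ( ) { } \ ^ $ |
Scanning 'file*bb^var\val*':
  pos 4: '*' -> SPECIAL
  pos 7: '^' -> SPECIAL
  pos 11: '\' -> SPECIAL
  pos 15: '*' -> SPECIAL
Special chars found: ['*', '^', '\\', '*']
Total: 4

4


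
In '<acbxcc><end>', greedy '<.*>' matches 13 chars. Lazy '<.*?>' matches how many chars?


Greedy '<.*>' tries to match as MUCH as possible.
Lazy '<.*?>' tries to match as LITTLE as possible.

String: '<acbxcc><end>'
Greedy '<.*>' starts at first '<' and extends to the LAST '>': '<acbxcc><end>' (13 chars)
Lazy '<.*?>' starts at first '<' and stops at the FIRST '>': '<acbxcc>' (8 chars)

8


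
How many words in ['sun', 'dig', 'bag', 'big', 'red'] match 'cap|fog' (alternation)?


Alternation 'cap|fog' matches either 'cap' or 'fog'.
Checking each word:
  'sun' -> no
  'dig' -> no
  'bag' -> no
  'big' -> no
  'red' -> no
Matches: []
Count: 0

0


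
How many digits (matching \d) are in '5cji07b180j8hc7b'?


\d matches any digit 0-9.
Scanning '5cji07b180j8hc7b':
  pos 0: '5' -> DIGIT
  pos 4: '0' -> DIGIT
  pos 5: '7' -> DIGIT
  pos 7: '1' -> DIGIT
  pos 8: '8' -> DIGIT
  pos 9: '0' -> DIGIT
  pos 11: '8' -> DIGIT
  pos 14: '7' -> DIGIT
Digits found: ['5', '0', '7', '1', '8', '0', '8', '7']
Total: 8

8


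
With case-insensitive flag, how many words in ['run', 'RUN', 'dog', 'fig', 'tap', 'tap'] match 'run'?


Case-insensitive matching: compare each word's lowercase form to 'run'.
  'run' -> lower='run' -> MATCH
  'RUN' -> lower='run' -> MATCH
  'dog' -> lower='dog' -> no
  'fig' -> lower='fig' -> no
  'tap' -> lower='tap' -> no
  'tap' -> lower='tap' -> no
Matches: ['run', 'RUN']
Count: 2

2


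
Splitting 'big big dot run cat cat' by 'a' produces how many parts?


Splitting by 'a' breaks the string at each occurrence of the separator.
Text: 'big big dot run cat cat'
Parts after split:
  Part 1: 'big big dot run c'
  Part 2: 't c'
  Part 3: 't'
Total parts: 3

3


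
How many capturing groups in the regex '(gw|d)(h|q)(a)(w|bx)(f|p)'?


To count capturing groups, count each '(' that starts a group.
Pattern: '(gw|d)(h|q)(a)(w|bx)(f|p)'
Walking through the pattern:
  Position 0: '(' -> group #1
  Position 6: '(' -> group #2
  Position 11: '(' -> group #3
  Position 14: '(' -> group #4
  Position 20: '(' -> group #5
Total capturing groups: 5

5


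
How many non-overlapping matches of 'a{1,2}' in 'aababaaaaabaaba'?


Pattern 'a{1,2}' matches between 1 and 2 consecutive a's (greedy).
String: 'aababaaaaabaaba'
Finding runs of a's and applying greedy matching:
  Run at pos 0: 'aa' (length 2)
  Run at pos 3: 'a' (length 1)
  Run at pos 5: 'aaaaa' (length 5)
  Run at pos 11: 'aa' (length 2)
  Run at pos 14: 'a' (length 1)
Matches: ['aa', 'a', 'aa', 'aa', 'a', 'aa', 'a']
Count: 7

7


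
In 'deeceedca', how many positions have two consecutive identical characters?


Looking for consecutive identical characters in 'deeceedca':
  pos 0-1: 'd' vs 'e' -> different
  pos 1-2: 'e' vs 'e' -> MATCH ('ee')
  pos 2-3: 'e' vs 'c' -> different
  pos 3-4: 'c' vs 'e' -> different
  pos 4-5: 'e' vs 'e' -> MATCH ('ee')
  pos 5-6: 'e' vs 'd' -> different
  pos 6-7: 'd' vs 'c' -> different
  pos 7-8: 'c' vs 'a' -> different
Consecutive identical pairs: ['ee', 'ee']
Count: 2

2


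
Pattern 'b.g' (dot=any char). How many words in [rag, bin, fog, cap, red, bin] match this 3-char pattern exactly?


Pattern 'b.g' means: starts with 'b', any single char, ends with 'g'.
Checking each word (must be exactly 3 chars):
  'rag' (len=3): no
  'bin' (len=3): no
  'fog' (len=3): no
  'cap' (len=3): no
  'red' (len=3): no
  'bin' (len=3): no
Matching words: []
Total: 0

0


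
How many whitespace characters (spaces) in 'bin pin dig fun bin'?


\s matches whitespace characters (spaces, tabs, etc.).
Text: 'bin pin dig fun bin'
This text has 5 words separated by spaces.
Number of spaces = number of words - 1 = 5 - 1 = 4

4


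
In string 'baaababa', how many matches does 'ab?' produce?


Pattern 'ab?' matches 'a' optionally followed by 'b'.
String: 'baaababa'
Scanning left to right for 'a' then checking next char:
  Match 1: 'a' (a not followed by b)
  Match 2: 'a' (a not followed by b)
  Match 3: 'ab' (a followed by b)
  Match 4: 'ab' (a followed by b)
  Match 5: 'a' (a not followed by b)
Total matches: 5

5


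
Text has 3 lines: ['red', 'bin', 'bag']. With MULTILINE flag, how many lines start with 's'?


With MULTILINE flag, ^ matches the start of each line.
Lines: ['red', 'bin', 'bag']
Checking which lines start with 's':
  Line 1: 'red' -> no
  Line 2: 'bin' -> no
  Line 3: 'bag' -> no
Matching lines: []
Count: 0

0


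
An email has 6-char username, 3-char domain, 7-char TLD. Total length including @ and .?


An email address has format: username@domain.tld
Username length: 6
'@' character: 1
Domain length: 3
'.' character: 1
TLD length: 7
Total = 6 + 1 + 3 + 1 + 7 = 18

18


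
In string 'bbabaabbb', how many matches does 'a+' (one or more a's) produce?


Pattern 'a+' matches one or more consecutive a's.
String: 'bbabaabbb'
Scanning for runs of a:
  Match 1: 'a' (length 1)
  Match 2: 'aa' (length 2)
Total matches: 2

2


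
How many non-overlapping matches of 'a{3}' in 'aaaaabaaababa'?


Pattern 'a{3}' matches exactly 3 consecutive a's (greedy, non-overlapping).
String: 'aaaaabaaababa'
Scanning for runs of a's:
  Run at pos 0: 'aaaaa' (length 5) -> 1 match(es)
  Run at pos 6: 'aaa' (length 3) -> 1 match(es)
  Run at pos 10: 'a' (length 1) -> 0 match(es)
  Run at pos 12: 'a' (length 1) -> 0 match(es)
Matches found: ['aaa', 'aaa']
Total: 2

2


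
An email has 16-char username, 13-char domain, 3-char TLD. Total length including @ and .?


An email address has format: username@domain.tld
Username length: 16
'@' character: 1
Domain length: 13
'.' character: 1
TLD length: 3
Total = 16 + 1 + 13 + 1 + 3 = 34

34


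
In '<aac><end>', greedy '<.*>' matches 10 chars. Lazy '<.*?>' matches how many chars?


Greedy '<.*>' tries to match as MUCH as possible.
Lazy '<.*?>' tries to match as LITTLE as possible.

String: '<aac><end>'
Greedy '<.*>' starts at first '<' and extends to the LAST '>': '<aac><end>' (10 chars)
Lazy '<.*?>' starts at first '<' and stops at the FIRST '>': '<aac>' (5 chars)

5


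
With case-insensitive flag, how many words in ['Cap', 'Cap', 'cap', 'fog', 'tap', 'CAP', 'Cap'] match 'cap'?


Case-insensitive matching: compare each word's lowercase form to 'cap'.
  'Cap' -> lower='cap' -> MATCH
  'Cap' -> lower='cap' -> MATCH
  'cap' -> lower='cap' -> MATCH
  'fog' -> lower='fog' -> no
  'tap' -> lower='tap' -> no
  'CAP' -> lower='cap' -> MATCH
  'Cap' -> lower='cap' -> MATCH
Matches: ['Cap', 'Cap', 'cap', 'CAP', 'Cap']
Count: 5

5


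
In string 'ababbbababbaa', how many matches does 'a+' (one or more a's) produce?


Pattern 'a+' matches one or more consecutive a's.
String: 'ababbbababbaa'
Scanning for runs of a:
  Match 1: 'a' (length 1)
  Match 2: 'a' (length 1)
  Match 3: 'a' (length 1)
  Match 4: 'a' (length 1)
  Match 5: 'aa' (length 2)
Total matches: 5

5


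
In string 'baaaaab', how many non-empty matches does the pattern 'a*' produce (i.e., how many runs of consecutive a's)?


Pattern 'a*' matches zero or more a's. We want non-empty runs of consecutive a's.
String: 'baaaaab'
Walking through the string to find runs of a's:
  Run 1: positions 1-5 -> 'aaaaa'
Non-empty runs found: ['aaaaa']
Count: 1

1


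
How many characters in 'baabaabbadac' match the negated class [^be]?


Negated class [^be] matches any char NOT in {b, e}
Scanning 'baabaabbadac':
  pos 0: 'b' -> no (excluded)
  pos 1: 'a' -> MATCH
  pos 2: 'a' -> MATCH
  pos 3: 'b' -> no (excluded)
  pos 4: 'a' -> MATCH
  pos 5: 'a' -> MATCH
  pos 6: 'b' -> no (excluded)
  pos 7: 'b' -> no (excluded)
  pos 8: 'a' -> MATCH
  pos 9: 'd' -> MATCH
  pos 10: 'a' -> MATCH
  pos 11: 'c' -> MATCH
Total matches: 8

8


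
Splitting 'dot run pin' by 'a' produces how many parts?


Splitting by 'a' breaks the string at each occurrence of the separator.
Text: 'dot run pin'
Parts after split:
  Part 1: 'dot run pin'
Total parts: 1

1


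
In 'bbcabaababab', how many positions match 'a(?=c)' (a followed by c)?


Lookahead 'a(?=c)' matches 'a' only when followed by 'c'.
String: 'bbcabaababab'
Checking each position where char is 'a':
  pos 3: 'a' -> no (next='b')
  pos 5: 'a' -> no (next='a')
  pos 6: 'a' -> no (next='b')
  pos 8: 'a' -> no (next='b')
  pos 10: 'a' -> no (next='b')
Matching positions: []
Count: 0

0


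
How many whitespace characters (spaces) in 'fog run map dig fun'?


\s matches whitespace characters (spaces, tabs, etc.).
Text: 'fog run map dig fun'
This text has 5 words separated by spaces.
Number of spaces = number of words - 1 = 5 - 1 = 4

4


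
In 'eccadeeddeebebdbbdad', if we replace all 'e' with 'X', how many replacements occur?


re.sub('e', 'X', text) replaces every occurrence of 'e' with 'X'.
Text: 'eccadeeddeebebdbbdad'
Scanning for 'e':
  pos 0: 'e' -> replacement #1
  pos 5: 'e' -> replacement #2
  pos 6: 'e' -> replacement #3
  pos 9: 'e' -> replacement #4
  pos 10: 'e' -> replacement #5
  pos 12: 'e' -> replacement #6
Total replacements: 6

6


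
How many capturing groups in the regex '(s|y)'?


To count capturing groups, count each '(' that starts a group.
Pattern: '(s|y)'
Walking through the pattern:
  Position 0: '(' -> group #1
Total capturing groups: 1

1


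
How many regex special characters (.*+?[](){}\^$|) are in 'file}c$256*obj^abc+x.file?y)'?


Regex special characters are: . * + ? [ ] ( ) { } \ ^ $ |
Scanning 'file}c$256*obj^abc+x.file?y)':
  pos 4: '}' -> SPECIAL
  pos 6: '$' -> SPECIAL
  pos 10: '*' -> SPECIAL
  pos 14: '^' -> SPECIAL
  pos 18: '+' -> SPECIAL
  pos 20: '.' -> SPECIAL
  pos 25: '?' -> SPECIAL
  pos 27: ')' -> SPECIAL
Special chars found: ['}', '$', '*', '^', '+', '.', '?', ')']
Total: 8

8


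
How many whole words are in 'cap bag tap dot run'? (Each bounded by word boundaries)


Word boundaries (\b) mark the start/end of each word.
Text: 'cap bag tap dot run'
Splitting by whitespace:
  Word 1: 'cap'
  Word 2: 'bag'
  Word 3: 'tap'
  Word 4: 'dot'
  Word 5: 'run'
Total whole words: 5

5


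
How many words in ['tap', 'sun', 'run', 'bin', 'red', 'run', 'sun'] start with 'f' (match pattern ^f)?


Pattern ^f anchors to start of word. Check which words begin with 'f':
  'tap' -> no
  'sun' -> no
  'run' -> no
  'bin' -> no
  'red' -> no
  'run' -> no
  'sun' -> no
Matching words: []
Count: 0

0


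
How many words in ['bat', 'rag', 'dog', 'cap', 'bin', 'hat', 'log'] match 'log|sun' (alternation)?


Alternation 'log|sun' matches either 'log' or 'sun'.
Checking each word:
  'bat' -> no
  'rag' -> no
  'dog' -> no
  'cap' -> no
  'bin' -> no
  'hat' -> no
  'log' -> MATCH
Matches: ['log']
Count: 1

1


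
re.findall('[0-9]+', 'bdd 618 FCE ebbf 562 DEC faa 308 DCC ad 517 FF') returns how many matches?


Pattern '[0-9]+' finds one or more digits.
Text: 'bdd 618 FCE ebbf 562 DEC faa 308 DCC ad 517 FF'
Scanning for matches:
  Match 1: '618'
  Match 2: '562'
  Match 3: '308'
  Match 4: '517'
Total matches: 4

4


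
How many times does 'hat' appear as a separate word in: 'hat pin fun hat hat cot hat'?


Scanning each word for exact match 'hat':
  Word 1: 'hat' -> MATCH
  Word 2: 'pin' -> no
  Word 3: 'fun' -> no
  Word 4: 'hat' -> MATCH
  Word 5: 'hat' -> MATCH
  Word 6: 'cot' -> no
  Word 7: 'hat' -> MATCH
Total matches: 4

4


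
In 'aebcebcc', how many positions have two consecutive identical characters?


Looking for consecutive identical characters in 'aebcebcc':
  pos 0-1: 'a' vs 'e' -> different
  pos 1-2: 'e' vs 'b' -> different
  pos 2-3: 'b' vs 'c' -> different
  pos 3-4: 'c' vs 'e' -> different
  pos 4-5: 'e' vs 'b' -> different
  pos 5-6: 'b' vs 'c' -> different
  pos 6-7: 'c' vs 'c' -> MATCH ('cc')
Consecutive identical pairs: ['cc']
Count: 1

1


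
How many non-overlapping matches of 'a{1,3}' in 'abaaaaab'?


Pattern 'a{1,3}' matches between 1 and 3 consecutive a's (greedy).
String: 'abaaaaab'
Finding runs of a's and applying greedy matching:
  Run at pos 0: 'a' (length 1)
  Run at pos 2: 'aaaaa' (length 5)
Matches: ['a', 'aaa', 'aa']
Count: 3

3


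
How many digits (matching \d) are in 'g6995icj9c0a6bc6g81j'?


\d matches any digit 0-9.
Scanning 'g6995icj9c0a6bc6g81j':
  pos 1: '6' -> DIGIT
  pos 2: '9' -> DIGIT
  pos 3: '9' -> DIGIT
  pos 4: '5' -> DIGIT
  pos 8: '9' -> DIGIT
  pos 10: '0' -> DIGIT
  pos 12: '6' -> DIGIT
  pos 15: '6' -> DIGIT
  pos 17: '8' -> DIGIT
  pos 18: '1' -> DIGIT
Digits found: ['6', '9', '9', '5', '9', '0', '6', '6', '8', '1']
Total: 10

10


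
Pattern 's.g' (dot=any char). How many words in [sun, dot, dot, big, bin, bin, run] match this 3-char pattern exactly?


Pattern 's.g' means: starts with 's', any single char, ends with 'g'.
Checking each word (must be exactly 3 chars):
  'sun' (len=3): no
  'dot' (len=3): no
  'dot' (len=3): no
  'big' (len=3): no
  'bin' (len=3): no
  'bin' (len=3): no
  'run' (len=3): no
Matching words: []
Total: 0

0


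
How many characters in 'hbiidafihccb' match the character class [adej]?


Character class [adej] matches any of: {a, d, e, j}
Scanning string 'hbiidafihccb' character by character:
  pos 0: 'h' -> no
  pos 1: 'b' -> no
  pos 2: 'i' -> no
  pos 3: 'i' -> no
  pos 4: 'd' -> MATCH
  pos 5: 'a' -> MATCH
  pos 6: 'f' -> no
  pos 7: 'i' -> no
  pos 8: 'h' -> no
  pos 9: 'c' -> no
  pos 10: 'c' -> no
  pos 11: 'b' -> no
Total matches: 2

2


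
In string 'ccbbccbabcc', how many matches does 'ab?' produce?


Pattern 'ab?' matches 'a' optionally followed by 'b'.
String: 'ccbbccbabcc'
Scanning left to right for 'a' then checking next char:
  Match 1: 'ab' (a followed by b)
Total matches: 1

1
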